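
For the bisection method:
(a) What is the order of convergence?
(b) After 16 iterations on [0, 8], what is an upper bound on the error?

(a) Bisection has linear (order 1) convergence; the error is halved each step.

(b) Error bound = (b-a)/2^n = (8 - 0)/2^{16}
    = 8/2^{16}

(a) 1 (linear); (b) error ≤ 1.22e-04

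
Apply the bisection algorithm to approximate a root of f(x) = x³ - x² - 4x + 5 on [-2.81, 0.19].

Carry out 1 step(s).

f(x) = x³ - x² - 4x + 5
Initial interval: [-2.81, 0.19]

Iteration 1:
  c_1 = (-2.810000 + 0.190000)/2 = -1.310000
  f(c_1) = f(-1.310000) = 6.275809
  f(a) × f(c) < 0, new interval: [-2.810000, -1.310000]

After 1 iteration(s), the approximation is c_1 = -1.310000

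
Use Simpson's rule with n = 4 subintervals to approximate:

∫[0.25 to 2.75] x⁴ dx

f(x) = x⁴
a = 0.25, b = 2.75, n = 4
h = (b - a)/n = 0.625000

Simpson's rule: (h/3)[f(x₀) + 4f(x₁) + 2f(x₂) + ... + f(xₙ)]

x_0 = 0.2500, f(x_0) = 0.003906, coefficient = 1
x_1 = 0.8750, f(x_1) = 0.586182, coefficient = 4
x_2 = 1.5000, f(x_2) = 5.062500, coefficient = 2
x_3 = 2.1250, f(x_3) = 20.390869, coefficient = 4
x_4 = 2.7500, f(x_4) = 57.191406, coefficient = 1

I ≈ (0.625000/3) × 151.228516 = 31.505941
Exact value: 31.455078
Error: 0.050863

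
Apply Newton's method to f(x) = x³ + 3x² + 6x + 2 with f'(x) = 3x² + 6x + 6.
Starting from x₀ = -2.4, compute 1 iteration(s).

f(x) = x³ + 3x² + 6x + 2
f'(x) = 3x² + 6x + 6
x₀ = -2.4

Newton-Raphson formula: x_{n+1} = x_n - f(x_n)/f'(x_n)

Iteration 1:
  f(-2.400000) = -8.944000
  f'(-2.400000) = 8.880000
  x_1 = -2.400000 - (-8.944000)/8.880000 = -1.392793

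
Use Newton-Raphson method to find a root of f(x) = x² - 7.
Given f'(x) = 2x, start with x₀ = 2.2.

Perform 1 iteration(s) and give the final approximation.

f(x) = x² - 7
f'(x) = 2x
x₀ = 2.2

Newton-Raphson formula: x_{n+1} = x_n - f(x_n)/f'(x_n)

Iteration 1:
  f(2.200000) = -2.160000
  f'(2.200000) = 4.400000
  x_1 = 2.200000 - (-2.160000)/4.400000 = 2.690909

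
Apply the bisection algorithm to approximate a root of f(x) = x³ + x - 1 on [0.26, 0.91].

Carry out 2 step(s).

f(x) = x³ + x - 1
Initial interval: [0.26, 0.91]

Iteration 1:
  c_1 = (0.260000 + 0.910000)/2 = 0.585000
  f(c_1) = f(0.585000) = -0.214798
  f(a) × f(c) ≥ 0, new interval: [0.585000, 0.910000]
Iteration 2:
  c_2 = (0.585000 + 0.910000)/2 = 0.747500
  f(c_2) = f(0.747500) = 0.165170
  f(a) × f(c) < 0, new interval: [0.585000, 0.747500]

After 2 iteration(s), the approximation is c_2 = 0.747500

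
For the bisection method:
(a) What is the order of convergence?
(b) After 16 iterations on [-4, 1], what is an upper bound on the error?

(a) Bisection has linear (order 1) convergence; the error is halved each step.

(b) Error bound = (b-a)/2^n = (1 - (-4))/2^{16}
    = 5/2^{16}

(a) 1 (linear); (b) error ≤ 7.63e-05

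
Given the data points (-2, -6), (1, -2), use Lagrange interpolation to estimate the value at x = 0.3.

Lagrange interpolation formula:
P(x) = Σ yᵢ × Lᵢ(x)
where Lᵢ(x) = Π_{j≠i} (x - xⱼ)/(xᵢ - xⱼ)

L_0(0.3) = (0.3 - 1)/(-2 - 1) = 0.233333
L_1(0.3) = (0.3 - (-2))/(1 - (-2)) = 0.766667

P(0.3) = (-6)×L_0(0.3) + (-2)×L_1(0.3)
P(0.3) = -2.933333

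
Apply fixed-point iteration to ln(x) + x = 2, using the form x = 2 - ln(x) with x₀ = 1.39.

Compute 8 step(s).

Equation: ln(x) + x = 2
Fixed-point form: x = 2 - ln(x)
x₀ = 1.39

x_1 = g(1.390000) = 1.670696
x_2 = g(1.670696) = 1.486760
x_3 = g(1.486760) = 1.603401
x_4 = g(1.603401) = 1.527873
x_5 = g(1.527873) = 1.576123
x_6 = g(1.576123) = 1.545032
x_7 = g(1.545032) = 1.564956
x_8 = g(1.564956) = 1.552143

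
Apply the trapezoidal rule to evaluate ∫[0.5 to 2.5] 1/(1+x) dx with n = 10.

f(x) = 1/(1+x)
a = 0.5, b = 2.5, n = 10
h = (b - a)/n = 0.200000

Trapezoidal rule: (h/2)[f(x₀) + 2f(x₁) + 2f(x₂) + ... + f(xₙ)]

x_0 = 0.5000, f(x_0) = 0.666667, coefficient = 1
x_1 = 0.7000, f(x_1) = 0.588235, coefficient = 2
x_2 = 0.9000, f(x_2) = 0.526316, coefficient = 2
x_3 = 1.1000, f(x_3) = 0.476190, coefficient = 2
x_4 = 1.3000, f(x_4) = 0.434783, coefficient = 2
x_5 = 1.5000, f(x_5) = 0.400000, coefficient = 2
x_6 = 1.7000, f(x_6) = 0.370370, coefficient = 2
x_7 = 1.9000, f(x_7) = 0.344828, coefficient = 2
x_8 = 2.1000, f(x_8) = 0.322581, coefficient = 2
x_9 = 2.3000, f(x_9) = 0.303030, coefficient = 2
x_10 = 2.5000, f(x_10) = 0.285714, coefficient = 1

I ≈ (0.200000/2) × 8.485047 = 0.848505
Exact value: 0.847298
Error: 0.001207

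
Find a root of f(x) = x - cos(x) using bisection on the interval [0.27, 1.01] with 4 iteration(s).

f(x) = x - cos(x)
Initial interval: [0.27, 1.01]

Iteration 1:
  c_1 = (0.270000 + 1.010000)/2 = 0.640000
  f(c_1) = f(0.640000) = -0.162096
  f(a) × f(c) ≥ 0, new interval: [0.640000, 1.010000]
Iteration 2:
  c_2 = (0.640000 + 1.010000)/2 = 0.825000
  f(c_2) = f(0.825000) = 0.146443
  f(a) × f(c) < 0, new interval: [0.640000, 0.825000]
Iteration 3:
  c_3 = (0.640000 + 0.825000)/2 = 0.732500
  f(c_3) = f(0.732500) = -0.011005
  f(a) × f(c) ≥ 0, new interval: [0.732500, 0.825000]
Iteration 4:
  c_4 = (0.732500 + 0.825000)/2 = 0.778750
  f(c_4) = f(0.778750) = 0.066958
  f(a) × f(c) < 0, new interval: [0.732500, 0.778750]

After 4 iteration(s), the approximation is c_4 = 0.778750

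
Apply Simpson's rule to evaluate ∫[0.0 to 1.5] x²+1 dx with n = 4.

f(x) = x²+1
a = 0.0, b = 1.5, n = 4
h = (b - a)/n = 0.375000

Simpson's rule: (h/3)[f(x₀) + 4f(x₁) + 2f(x₂) + ... + f(xₙ)]

x_0 = 0.0000, f(x_0) = 1.000000, coefficient = 1
x_1 = 0.3750, f(x_1) = 1.140625, coefficient = 4
x_2 = 0.7500, f(x_2) = 1.562500, coefficient = 2
x_3 = 1.1250, f(x_3) = 2.265625, coefficient = 4
x_4 = 1.5000, f(x_4) = 3.250000, coefficient = 1

I ≈ (0.375000/3) × 21.000000 = 2.625000
Exact value: 2.625000
Error: 0.000000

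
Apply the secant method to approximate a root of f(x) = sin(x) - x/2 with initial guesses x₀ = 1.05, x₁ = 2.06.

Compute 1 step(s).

f(x) = sin(x) - x/2
x₀ = 1.05, x₁ = 2.06

Secant formula: x_{n+1} = x_n - f(x_n)(x_n - x_{n-1})/(f(x_n) - f(x_{n-1}))

Iteration 1:
  f(1.050000) = 0.342423
  f(2.060000) = -0.147293
  x_2 = 2.060000 - (-0.147293)×(2.060000 - 1.050000)/(-0.147293 - 0.342423)
       = 1.756221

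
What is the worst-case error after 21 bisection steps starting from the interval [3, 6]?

Bisection error bound: |error| ≤ (b-a)/2^n
|error| ≤ (6 - 3)/2^21 = 3/2^21
|error| ≤ 0.0000014305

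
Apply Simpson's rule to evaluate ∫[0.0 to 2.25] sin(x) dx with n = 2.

f(x) = sin(x)
a = 0.0, b = 2.25, n = 2
h = (b - a)/n = 1.125000

Simpson's rule: (h/3)[f(x₀) + 4f(x₁) + 2f(x₂) + ... + f(xₙ)]

x_0 = 0.0000, f(x_0) = 0.000000, coefficient = 1
x_1 = 1.1250, f(x_1) = 0.902268, coefficient = 4
x_2 = 2.2500, f(x_2) = 0.778073, coefficient = 1

I ≈ (1.125000/3) × 4.387144 = 1.645179
Exact value: 1.628174
Error: 0.017005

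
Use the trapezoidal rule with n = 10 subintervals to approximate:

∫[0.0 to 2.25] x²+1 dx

f(x) = x²+1
a = 0.0, b = 2.25, n = 10
h = (b - a)/n = 0.225000

Trapezoidal rule: (h/2)[f(x₀) + 2f(x₁) + 2f(x₂) + ... + f(xₙ)]

x_0 = 0.0000, f(x_0) = 1.000000, coefficient = 1
x_1 = 0.2250, f(x_1) = 1.050625, coefficient = 2
x_2 = 0.4500, f(x_2) = 1.202500, coefficient = 2
x_3 = 0.6750, f(x_3) = 1.455625, coefficient = 2
x_4 = 0.9000, f(x_4) = 1.810000, coefficient = 2
x_5 = 1.1250, f(x_5) = 2.265625, coefficient = 2
x_6 = 1.3500, f(x_6) = 2.822500, coefficient = 2
x_7 = 1.5750, f(x_7) = 3.480625, coefficient = 2
x_8 = 1.8000, f(x_8) = 4.240000, coefficient = 2
x_9 = 2.0250, f(x_9) = 5.100625, coefficient = 2
x_10 = 2.2500, f(x_10) = 6.062500, coefficient = 1

I ≈ (0.225000/2) × 53.918750 = 6.065859
Exact value: 6.046875
Error: 0.018984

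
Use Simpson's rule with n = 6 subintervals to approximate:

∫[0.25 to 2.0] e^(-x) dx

f(x) = e^(-x)
a = 0.25, b = 2.0, n = 6
h = (b - a)/n = 0.291667

Simpson's rule: (h/3)[f(x₀) + 4f(x₁) + 2f(x₂) + ... + f(xₙ)]

x_0 = 0.2500, f(x_0) = 0.778801, coefficient = 1
x_1 = 0.5417, f(x_1) = 0.581778, coefficient = 4
x_2 = 0.8333, f(x_2) = 0.434598, coefficient = 2
x_3 = 1.1250, f(x_3) = 0.324652, coefficient = 4
x_4 = 1.4167, f(x_4) = 0.242521, coefficient = 2
x_5 = 1.7083, f(x_5) = 0.181167, coefficient = 4
x_6 = 2.0000, f(x_6) = 0.135335, coefficient = 1

I ≈ (0.291667/3) × 6.618766 = 0.643491
Exact value: 0.643465
Error: 0.000026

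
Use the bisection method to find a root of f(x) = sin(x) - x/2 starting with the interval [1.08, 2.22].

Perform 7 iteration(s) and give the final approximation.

f(x) = sin(x) - x/2
Initial interval: [1.08, 2.22]

Iteration 1:
  c_1 = (1.080000 + 2.220000)/2 = 1.650000
  f(c_1) = f(1.650000) = 0.171865
  f(a) × f(c) ≥ 0, new interval: [1.650000, 2.220000]
Iteration 2:
  c_2 = (1.650000 + 2.220000)/2 = 1.935000
  f(c_2) = f(1.935000) = -0.033092
  f(a) × f(c) < 0, new interval: [1.650000, 1.935000]
Iteration 3:
  c_3 = (1.650000 + 1.935000)/2 = 1.792500
  f(c_3) = f(1.792500) = 0.079274
  f(a) × f(c) ≥ 0, new interval: [1.792500, 1.935000]
Iteration 4:
  c_4 = (1.792500 + 1.935000)/2 = 1.863750
  f(c_4) = f(1.863750) = 0.025520
  f(a) × f(c) ≥ 0, new interval: [1.863750, 1.935000]
Iteration 5:
  c_5 = (1.863750 + 1.935000)/2 = 1.899375
  f(c_5) = f(1.899375) = -0.003186
  f(a) × f(c) < 0, new interval: [1.863750, 1.899375]
Iteration 6:
  c_6 = (1.863750 + 1.899375)/2 = 1.881563
  f(c_6) = f(1.881563) = 0.011318
  f(a) × f(c) ≥ 0, new interval: [1.881563, 1.899375]
Iteration 7:
  c_7 = (1.881563 + 1.899375)/2 = 1.890469
  f(c_7) = f(1.890469) = 0.004104
  f(a) × f(c) ≥ 0, new interval: [1.890469, 1.899375]

After 7 iteration(s), the approximation is c_7 = 1.890469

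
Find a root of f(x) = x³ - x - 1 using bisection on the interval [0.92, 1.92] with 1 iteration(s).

f(x) = x³ - x - 1
Initial interval: [0.92, 1.92]

Iteration 1:
  c_1 = (0.920000 + 1.920000)/2 = 1.420000
  f(c_1) = f(1.420000) = 0.443288
  f(a) × f(c) < 0, new interval: [0.920000, 1.420000]

After 1 iteration(s), the approximation is c_1 = 1.420000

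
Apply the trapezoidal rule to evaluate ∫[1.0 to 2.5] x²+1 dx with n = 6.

f(x) = x²+1
a = 1.0, b = 2.5, n = 6
h = (b - a)/n = 0.250000

Trapezoidal rule: (h/2)[f(x₀) + 2f(x₁) + 2f(x₂) + ... + f(xₙ)]

x_0 = 1.0000, f(x_0) = 2.000000, coefficient = 1
x_1 = 1.2500, f(x_1) = 2.562500, coefficient = 2
x_2 = 1.5000, f(x_2) = 3.250000, coefficient = 2
x_3 = 1.7500, f(x_3) = 4.062500, coefficient = 2
x_4 = 2.0000, f(x_4) = 5.000000, coefficient = 2
x_5 = 2.2500, f(x_5) = 6.062500, coefficient = 2
x_6 = 2.5000, f(x_6) = 7.250000, coefficient = 1

I ≈ (0.250000/2) × 51.125000 = 6.390625
Exact value: 6.375000
Error: 0.015625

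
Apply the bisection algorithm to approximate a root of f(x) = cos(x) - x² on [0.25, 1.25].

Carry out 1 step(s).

f(x) = cos(x) - x²
Initial interval: [0.25, 1.25]

Iteration 1:
  c_1 = (0.250000 + 1.250000)/2 = 0.750000
  f(c_1) = f(0.750000) = 0.169189
  f(a) × f(c) ≥ 0, new interval: [0.750000, 1.250000]

After 1 iteration(s), the approximation is c_1 = 0.750000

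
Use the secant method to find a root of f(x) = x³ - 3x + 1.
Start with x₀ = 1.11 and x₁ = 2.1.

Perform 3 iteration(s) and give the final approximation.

f(x) = x³ - 3x + 1
x₀ = 1.11, x₁ = 2.1

Secant formula: x_{n+1} = x_n - f(x_n)(x_n - x_{n-1})/(f(x_n) - f(x_{n-1}))

Iteration 1:
  f(1.110000) = -0.962369
  f(2.100000) = 3.961000
  x_2 = 2.100000 - 3.961000×(2.100000 - 1.110000)/(3.961000 - (-0.962369))
       = 1.303515
Iteration 2:
  f(2.100000) = 3.961000
  f(1.303515) = -0.695676
  x_3 = 1.303515 - (-0.695676)×(1.303515 - 2.100000)/(-0.695676 - 3.961000)
       = 1.422504
Iteration 3:
  f(1.303515) = -0.695676
  f(1.422504) = -0.389049
  x_4 = 1.422504 - (-0.389049)×(1.422504 - 1.303515)/(-0.389049 - (-0.695676))
       = 1.573478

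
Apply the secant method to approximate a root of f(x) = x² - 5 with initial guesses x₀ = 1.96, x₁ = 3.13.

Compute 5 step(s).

f(x) = x² - 5
x₀ = 1.96, x₁ = 3.13

Secant formula: x_{n+1} = x_n - f(x_n)(x_n - x_{n-1})/(f(x_n) - f(x_{n-1}))

Iteration 1:
  f(1.960000) = -1.158400
  f(3.130000) = 4.796900
  x_2 = 3.130000 - 4.796900×(3.130000 - 1.960000)/(4.796900 - (-1.158400))
       = 2.187583
Iteration 2:
  f(3.130000) = 4.796900
  f(2.187583) = -0.214478
  x_3 = 2.187583 - (-0.214478)×(2.187583 - 3.130000)/(-0.214478 - 4.796900)
       = 2.227917
Iteration 3:
  f(2.187583) = -0.214478
  f(2.227917) = -0.036384
  x_4 = 2.227917 - (-0.036384)×(2.227917 - 2.187583)/(-0.036384 - (-0.214478))
       = 2.236157
Iteration 4:
  f(2.227917) = -0.036384
  f(2.236157) = 0.000400
  x_5 = 2.236157 - 0.000400×(2.236157 - 2.227917)/(0.000400 - (-0.036384))
       = 2.236068
Iteration 5:
  f(2.236157) = 0.000400
  f(2.236068) = -0.000001
  x_6 = 2.236068 - (-0.000001)×(2.236068 - 2.236157)/(-0.000001 - 0.000400)
       = 2.236068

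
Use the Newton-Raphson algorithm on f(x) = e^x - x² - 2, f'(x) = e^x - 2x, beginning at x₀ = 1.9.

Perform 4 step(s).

f(x) = e^x - x² - 2
f'(x) = e^x - 2x
x₀ = 1.9

Newton-Raphson formula: x_{n+1} = x_n - f(x_n)/f'(x_n)

Iteration 1:
  f(1.900000) = 1.075894
  f'(1.900000) = 2.885894
  x_1 = 1.900000 - 1.075894/2.885894 = 1.527189
Iteration 2:
  f(1.527189) = 0.272906
  f'(1.527189) = 1.550834
  x_2 = 1.527189 - 0.272906/1.550834 = 1.351215
Iteration 3:
  f(1.351215) = 0.036333
  f'(1.351215) = 1.159684
  x_3 = 1.351215 - 0.036333/1.159684 = 1.319885
Iteration 4:
  f(1.319885) = 0.000894
  f'(1.319885) = 1.103221
  x_4 = 1.319885 - 0.000894/1.103221 = 1.319074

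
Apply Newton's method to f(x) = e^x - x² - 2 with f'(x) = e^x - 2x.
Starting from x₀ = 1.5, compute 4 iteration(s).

f(x) = e^x - x² - 2
f'(x) = e^x - 2x
x₀ = 1.5

Newton-Raphson formula: x_{n+1} = x_n - f(x_n)/f'(x_n)

Iteration 1:
  f(1.500000) = 0.231689
  f'(1.500000) = 1.481689
  x_1 = 1.500000 - 0.231689/1.481689 = 1.343632
Iteration 2:
  f(1.343632) = 0.027592
  f'(1.343632) = 1.145675
  x_2 = 1.343632 - 0.027592/1.145675 = 1.319548
Iteration 3:
  f(1.319548) = 0.000523
  f'(1.319548) = 1.102634
  x_3 = 1.319548 - 0.000523/1.102634 = 1.319074
Iteration 4:
  f(1.319074) = 0.000000
  f'(1.319074) = 1.101808
  x_4 = 1.319074 - 0.000000/1.101808 = 1.319074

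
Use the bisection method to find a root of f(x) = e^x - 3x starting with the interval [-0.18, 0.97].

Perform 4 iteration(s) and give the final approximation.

f(x) = e^x - 3x
Initial interval: [-0.18, 0.97]

Iteration 1:
  c_1 = (-0.180000 + 0.970000)/2 = 0.395000
  f(c_1) = f(0.395000) = 0.299384
  f(a) × f(c) ≥ 0, new interval: [0.395000, 0.970000]
Iteration 2:
  c_2 = (0.395000 + 0.970000)/2 = 0.682500
  f(c_2) = f(0.682500) = -0.068681
  f(a) × f(c) < 0, new interval: [0.395000, 0.682500]
Iteration 3:
  c_3 = (0.395000 + 0.682500)/2 = 0.538750
  f(c_3) = f(0.538750) = 0.097613
  f(a) × f(c) ≥ 0, new interval: [0.538750, 0.682500]
Iteration 4:
  c_4 = (0.538750 + 0.682500)/2 = 0.610625
  f(c_4) = f(0.610625) = 0.009707
  f(a) × f(c) ≥ 0, new interval: [0.610625, 0.682500]

After 4 iteration(s), the approximation is c_4 = 0.610625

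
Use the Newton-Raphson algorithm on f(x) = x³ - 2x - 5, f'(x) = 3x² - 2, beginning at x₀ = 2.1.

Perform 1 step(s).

f(x) = x³ - 2x - 5
f'(x) = 3x² - 2
x₀ = 2.1

Newton-Raphson formula: x_{n+1} = x_n - f(x_n)/f'(x_n)

Iteration 1:
  f(2.100000) = 0.061000
  f'(2.100000) = 11.230000
  x_1 = 2.100000 - 0.061000/11.230000 = 2.094568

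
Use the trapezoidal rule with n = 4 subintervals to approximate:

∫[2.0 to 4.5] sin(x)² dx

f(x) = sin(x)²
a = 2.0, b = 4.5, n = 4
h = (b - a)/n = 0.625000

Trapezoidal rule: (h/2)[f(x₀) + 2f(x₁) + 2f(x₂) + ... + f(xₙ)]

x_0 = 2.0000, f(x_0) = 0.826822, coefficient = 1
x_1 = 2.6250, f(x_1) = 0.243957, coefficient = 2
x_2 = 3.2500, f(x_2) = 0.011706, coefficient = 2
x_3 = 3.8750, f(x_3) = 0.448103, coefficient = 2
x_4 = 4.5000, f(x_4) = 0.955565, coefficient = 1

I ≈ (0.625000/2) × 3.189919 = 0.996850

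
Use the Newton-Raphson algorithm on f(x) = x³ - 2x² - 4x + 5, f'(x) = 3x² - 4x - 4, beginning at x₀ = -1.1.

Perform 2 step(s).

f(x) = x³ - 2x² - 4x + 5
f'(x) = 3x² - 4x - 4
x₀ = -1.1

Newton-Raphson formula: x_{n+1} = x_n - f(x_n)/f'(x_n)

Iteration 1:
  f(-1.100000) = 5.649000
  f'(-1.100000) = 4.030000
  x_1 = -1.100000 - 5.649000/4.030000 = -2.501737
Iteration 2:
  f(-2.501737) = -13.168019
  f'(-2.501737) = 24.783012
  x_2 = -2.501737 - (-13.168019)/24.783012 = -1.970405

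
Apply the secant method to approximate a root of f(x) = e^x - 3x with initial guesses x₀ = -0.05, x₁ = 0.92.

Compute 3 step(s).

f(x) = e^x - 3x
x₀ = -0.05, x₁ = 0.92

Secant formula: x_{n+1} = x_n - f(x_n)(x_n - x_{n-1})/(f(x_n) - f(x_{n-1}))

Iteration 1:
  f(-0.050000) = 1.101229
  f(0.920000) = -0.250710
  x_2 = 0.920000 - (-0.250710)×(0.920000 - (-0.050000))/(-0.250710 - 1.101229)
       = 0.740119
Iteration 2:
  f(0.920000) = -0.250710
  f(0.740119) = -0.124172
  x_3 = 0.740119 - (-0.124172)×(0.740119 - 0.920000)/(-0.124172 - (-0.250710))
       = 0.563601
Iteration 3:
  f(0.740119) = -0.124172
  f(0.563601) = 0.066185
  x_4 = 0.563601 - 0.066185×(0.563601 - 0.740119)/(0.066185 - (-0.124172))
       = 0.624974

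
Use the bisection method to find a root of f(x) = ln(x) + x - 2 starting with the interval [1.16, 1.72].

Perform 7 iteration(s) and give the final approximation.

f(x) = ln(x) + x - 2
Initial interval: [1.16, 1.72]

Iteration 1:
  c_1 = (1.160000 + 1.720000)/2 = 1.440000
  f(c_1) = f(1.440000) = -0.195357
  f(a) × f(c) ≥ 0, new interval: [1.440000, 1.720000]
Iteration 2:
  c_2 = (1.440000 + 1.720000)/2 = 1.580000
  f(c_2) = f(1.580000) = 0.037425
  f(a) × f(c) < 0, new interval: [1.440000, 1.580000]
Iteration 3:
  c_3 = (1.440000 + 1.580000)/2 = 1.510000
  f(c_3) = f(1.510000) = -0.077890
  f(a) × f(c) ≥ 0, new interval: [1.510000, 1.580000]
Iteration 4:
  c_4 = (1.510000 + 1.580000)/2 = 1.545000
  f(c_4) = f(1.545000) = -0.019976
  f(a) × f(c) ≥ 0, new interval: [1.545000, 1.580000]
Iteration 5:
  c_5 = (1.545000 + 1.580000)/2 = 1.562500
  f(c_5) = f(1.562500) = 0.008787
  f(a) × f(c) < 0, new interval: [1.545000, 1.562500]
Iteration 6:
  c_6 = (1.545000 + 1.562500)/2 = 1.553750
  f(c_6) = f(1.553750) = -0.005579
  f(a) × f(c) ≥ 0, new interval: [1.553750, 1.562500]
Iteration 7:
  c_7 = (1.553750 + 1.562500)/2 = 1.558125
  f(c_7) = f(1.558125) = 0.001608
  f(a) × f(c) < 0, new interval: [1.553750, 1.558125]

After 7 iteration(s), the approximation is c_7 = 1.558125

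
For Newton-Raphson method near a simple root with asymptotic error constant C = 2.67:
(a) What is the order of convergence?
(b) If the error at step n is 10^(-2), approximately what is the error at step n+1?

(a) Newton-Raphson has quadratic (order 2) convergence near simple roots.
    This means |e_{n+1}| ≈ C|e_n|².

(b) With |e_n| = 10^(-2) and C = 2.67:
    |e_{n+1}| ≈ 2.67 × (10^(-2))² = 2.67 × 10^(-4)

(a) 2 (quadratic); (b) |e_{n+1}| ≈ 2.670e-04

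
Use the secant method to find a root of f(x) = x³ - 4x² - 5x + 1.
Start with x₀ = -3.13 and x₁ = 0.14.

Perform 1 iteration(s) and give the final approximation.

f(x) = x³ - 4x² - 5x + 1
x₀ = -3.13, x₁ = 0.14

Secant formula: x_{n+1} = x_n - f(x_n)(x_n - x_{n-1})/(f(x_n) - f(x_{n-1}))

Iteration 1:
  f(-3.130000) = -53.201897
  f(0.140000) = 0.224344
  x_2 = 0.140000 - 0.224344×(0.140000 - (-3.130000))/(0.224344 - (-53.201897))
       = 0.126269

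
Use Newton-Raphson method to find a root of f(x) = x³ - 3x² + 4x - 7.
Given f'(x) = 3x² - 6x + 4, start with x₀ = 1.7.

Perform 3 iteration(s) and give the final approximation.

f(x) = x³ - 3x² + 4x - 7
f'(x) = 3x² - 6x + 4
x₀ = 1.7

Newton-Raphson formula: x_{n+1} = x_n - f(x_n)/f'(x_n)

Iteration 1:
  f(1.700000) = -3.957000
  f'(1.700000) = 2.470000
  x_1 = 1.700000 - (-3.957000)/2.470000 = 3.302024
Iteration 2:
  f(3.302024) = 9.501178
  f'(3.302024) = 16.897948
  x_2 = 3.302024 - 9.501178/16.897948 = 2.739756
Iteration 3:
  f(2.739756) = 2.005565
  f'(2.739756) = 10.080254
  x_3 = 2.739756 - 2.005565/10.080254 = 2.540796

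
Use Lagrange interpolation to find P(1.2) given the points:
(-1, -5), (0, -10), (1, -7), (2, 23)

Lagrange interpolation formula:
P(x) = Σ yᵢ × Lᵢ(x)
where Lᵢ(x) = Π_{j≠i} (x - xⱼ)/(xᵢ - xⱼ)

L_0(1.2) = (1.2 - 0)/(-1 - 0) × (1.2 - 1)/(-1 - 1) × (1.2 - 2)/(-1 - 2) = 0.032000
L_1(1.2) = (1.2 - (-1))/(0 - (-1)) × (1.2 - 1)/(0 - 1) × (1.2 - 2)/(0 - 2) = -0.176000
L_2(1.2) = (1.2 - (-1))/(1 - (-1)) × (1.2 - 0)/(1 - 0) × (1.2 - 2)/(1 - 2) = 1.056000
L_3(1.2) = (1.2 - (-1))/(2 - (-1)) × (1.2 - 0)/(2 - 0) × (1.2 - 1)/(2 - 1) = 0.088000

P(1.2) = (-5)×L_0(1.2) + (-10)×L_1(1.2) + (-7)×L_2(1.2) + 23×L_3(1.2)
P(1.2) = -3.768000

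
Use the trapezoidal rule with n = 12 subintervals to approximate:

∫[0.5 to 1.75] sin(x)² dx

f(x) = sin(x)²
a = 0.5, b = 1.75, n = 12
h = (b - a)/n = 0.104167

Trapezoidal rule: (h/2)[f(x₀) + 2f(x₁) + 2f(x₂) + ... + f(xₙ)]

x_0 = 0.5000, f(x_0) = 0.229849, coefficient = 1
x_1 = 0.6042, f(x_1) = 0.322711, coefficient = 2
x_2 = 0.7083, f(x_2) = 0.423240, coefficient = 2
x_3 = 0.8125, f(x_3) = 0.527089, coefficient = 2
x_4 = 0.9167, f(x_4) = 0.629766, coefficient = 2
x_5 = 1.0208, f(x_5) = 0.726831, coefficient = 2
x_6 = 1.1250, f(x_6) = 0.814087, coefficient = 2
x_7 = 1.2292, f(x_7) = 0.887760, coefficient = 2
x_8 = 1.3333, f(x_8) = 0.944663, coefficient = 2
x_9 = 1.4375, f(x_9) = 0.982337, coefficient = 2
x_10 = 1.5417, f(x_10) = 0.999152, coefficient = 2
x_11 = 1.6458, f(x_11) = 0.994380, coefficient = 2
x_12 = 1.7500, f(x_12) = 0.968228, coefficient = 1

I ≈ (0.104167/2) × 17.702106 = 0.921985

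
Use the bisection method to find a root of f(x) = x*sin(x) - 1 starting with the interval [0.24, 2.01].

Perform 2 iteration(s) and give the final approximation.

f(x) = x*sin(x) - 1
Initial interval: [0.24, 2.01]

Iteration 1:
  c_1 = (0.240000 + 2.010000)/2 = 1.125000
  f(c_1) = f(1.125000) = 0.015051
  f(a) × f(c) < 0, new interval: [0.240000, 1.125000]
Iteration 2:
  c_2 = (0.240000 + 1.125000)/2 = 0.682500
  f(c_2) = f(0.682500) = -0.569523
  f(a) × f(c) ≥ 0, new interval: [0.682500, 1.125000]

After 2 iteration(s), the approximation is c_2 = 0.682500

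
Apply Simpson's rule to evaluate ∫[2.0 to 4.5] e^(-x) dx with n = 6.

f(x) = e^(-x)
a = 2.0, b = 4.5, n = 6
h = (b - a)/n = 0.416667

Simpson's rule: (h/3)[f(x₀) + 4f(x₁) + 2f(x₂) + ... + f(xₙ)]

x_0 = 2.0000, f(x_0) = 0.135335, coefficient = 1
x_1 = 2.4167, f(x_1) = 0.089219, coefficient = 4
x_2 = 2.8333, f(x_2) = 0.058816, coefficient = 2
x_3 = 3.2500, f(x_3) = 0.038774, coefficient = 4
x_4 = 3.6667, f(x_4) = 0.025562, coefficient = 2
x_5 = 4.0833, f(x_5) = 0.016851, coefficient = 4
x_6 = 4.5000, f(x_6) = 0.011109, coefficient = 1

I ≈ (0.416667/3) × 0.894576 = 0.124247
Exact value: 0.124226
Error: 0.000020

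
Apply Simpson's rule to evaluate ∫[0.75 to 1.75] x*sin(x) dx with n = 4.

f(x) = x*sin(x)
a = 0.75, b = 1.75, n = 4
h = (b - a)/n = 0.250000

Simpson's rule: (h/3)[f(x₀) + 4f(x₁) + 2f(x₂) + ... + f(xₙ)]

x_0 = 0.7500, f(x_0) = 0.511229, coefficient = 1
x_1 = 1.0000, f(x_1) = 0.841471, coefficient = 4
x_2 = 1.2500, f(x_2) = 1.186231, coefficient = 2
x_3 = 1.5000, f(x_3) = 1.496242, coefficient = 4
x_4 = 1.7500, f(x_4) = 1.721975, coefficient = 1

I ≈ (0.250000/3) × 13.956520 = 1.163043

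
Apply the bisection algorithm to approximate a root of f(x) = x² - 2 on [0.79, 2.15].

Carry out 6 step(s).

f(x) = x² - 2
Initial interval: [0.79, 2.15]

Iteration 1:
  c_1 = (0.790000 + 2.150000)/2 = 1.470000
  f(c_1) = f(1.470000) = 0.160900
  f(a) × f(c) < 0, new interval: [0.790000, 1.470000]
Iteration 2:
  c_2 = (0.790000 + 1.470000)/2 = 1.130000
  f(c_2) = f(1.130000) = -0.723100
  f(a) × f(c) ≥ 0, new interval: [1.130000, 1.470000]
Iteration 3:
  c_3 = (1.130000 + 1.470000)/2 = 1.300000
  f(c_3) = f(1.300000) = -0.310000
  f(a) × f(c) ≥ 0, new interval: [1.300000, 1.470000]
Iteration 4:
  c_4 = (1.300000 + 1.470000)/2 = 1.385000
  f(c_4) = f(1.385000) = -0.081775
  f(a) × f(c) ≥ 0, new interval: [1.385000, 1.470000]
Iteration 5:
  c_5 = (1.385000 + 1.470000)/2 = 1.427500
  f(c_5) = f(1.427500) = 0.037756
  f(a) × f(c) < 0, new interval: [1.385000, 1.427500]
Iteration 6:
  c_6 = (1.385000 + 1.427500)/2 = 1.406250
  f(c_6) = f(1.406250) = -0.022461
  f(a) × f(c) ≥ 0, new interval: [1.406250, 1.427500]

After 6 iteration(s), the approximation is c_6 = 1.406250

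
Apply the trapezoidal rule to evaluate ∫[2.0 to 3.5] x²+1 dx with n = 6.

f(x) = x²+1
a = 2.0, b = 3.5, n = 6
h = (b - a)/n = 0.250000

Trapezoidal rule: (h/2)[f(x₀) + 2f(x₁) + 2f(x₂) + ... + f(xₙ)]

x_0 = 2.0000, f(x_0) = 5.000000, coefficient = 1
x_1 = 2.2500, f(x_1) = 6.062500, coefficient = 2
x_2 = 2.5000, f(x_2) = 7.250000, coefficient = 2
x_3 = 2.7500, f(x_3) = 8.562500, coefficient = 2
x_4 = 3.0000, f(x_4) = 10.000000, coefficient = 2
x_5 = 3.2500, f(x_5) = 11.562500, coefficient = 2
x_6 = 3.5000, f(x_6) = 13.250000, coefficient = 1

I ≈ (0.250000/2) × 105.125000 = 13.140625
Exact value: 13.125000
Error: 0.015625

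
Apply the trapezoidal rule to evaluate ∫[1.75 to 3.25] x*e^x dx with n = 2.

f(x) = x*e^x
a = 1.75, b = 3.25, n = 2
h = (b - a)/n = 0.750000

Trapezoidal rule: (h/2)[f(x₀) + 2f(x₁) + 2f(x₂) + ... + f(xₙ)]

x_0 = 1.7500, f(x_0) = 10.070555, coefficient = 1
x_1 = 2.5000, f(x_1) = 30.456235, coefficient = 2
x_2 = 3.2500, f(x_2) = 83.818605, coefficient = 1

I ≈ (0.750000/2) × 154.801629 = 58.050611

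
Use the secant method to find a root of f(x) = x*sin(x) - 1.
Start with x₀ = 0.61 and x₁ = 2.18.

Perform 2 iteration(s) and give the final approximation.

f(x) = x*sin(x) - 1
x₀ = 0.61, x₁ = 2.18

Secant formula: x_{n+1} = x_n - f(x_n)(x_n - x_{n-1})/(f(x_n) - f(x_{n-1}))

Iteration 1:
  f(0.610000) = -0.650551
  f(2.180000) = 0.787827
  x_2 = 2.180000 - 0.787827×(2.180000 - 0.610000)/(0.787827 - (-0.650551))
       = 1.320081
Iteration 2:
  f(2.180000) = 0.787827
  f(1.320081) = 0.278809
  x_3 = 1.320081 - 0.278809×(1.320081 - 2.180000)/(0.278809 - 0.787827)
       = 0.849069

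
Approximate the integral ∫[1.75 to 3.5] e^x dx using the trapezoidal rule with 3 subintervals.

f(x) = e^x
a = 1.75, b = 3.5, n = 3
h = (b - a)/n = 0.583333

Trapezoidal rule: (h/2)[f(x₀) + 2f(x₁) + 2f(x₂) + ... + f(xₙ)]

x_0 = 1.7500, f(x_0) = 5.754603, coefficient = 1
x_1 = 2.3333, f(x_1) = 10.312259, coefficient = 2
x_2 = 2.9167, f(x_2) = 18.479586, coefficient = 2
x_3 = 3.5000, f(x_3) = 33.115452, coefficient = 1

I ≈ (0.583333/2) × 96.453744 = 28.132342
Exact value: 27.360849
Error: 0.771493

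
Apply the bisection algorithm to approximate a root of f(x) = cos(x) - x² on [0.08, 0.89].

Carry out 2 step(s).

f(x) = cos(x) - x²
Initial interval: [0.08, 0.89]

Iteration 1:
  c_1 = (0.080000 + 0.890000)/2 = 0.485000
  f(c_1) = f(0.485000) = 0.649450
  f(a) × f(c) ≥ 0, new interval: [0.485000, 0.890000]
Iteration 2:
  c_2 = (0.485000 + 0.890000)/2 = 0.687500
  f(c_2) = f(0.687500) = 0.300179
  f(a) × f(c) ≥ 0, new interval: [0.687500, 0.890000]

After 2 iteration(s), the approximation is c_2 = 0.687500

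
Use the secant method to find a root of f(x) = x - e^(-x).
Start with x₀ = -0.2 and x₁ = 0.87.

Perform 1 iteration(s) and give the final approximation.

f(x) = x - e^(-x)
x₀ = -0.2, x₁ = 0.87

Secant formula: x_{n+1} = x_n - f(x_n)(x_n - x_{n-1})/(f(x_n) - f(x_{n-1}))

Iteration 1:
  f(-0.200000) = -1.421403
  f(0.870000) = 0.451048
  x_2 = 0.870000 - 0.451048×(0.870000 - (-0.200000))/(0.451048 - (-1.421403))
       = 0.612251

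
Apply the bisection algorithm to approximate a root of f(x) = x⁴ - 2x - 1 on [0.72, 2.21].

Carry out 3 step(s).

f(x) = x⁴ - 2x - 1
Initial interval: [0.72, 2.21]

Iteration 1:
  c_1 = (0.720000 + 2.210000)/2 = 1.465000
  f(c_1) = f(1.465000) = 0.676282
  f(a) × f(c) < 0, new interval: [0.720000, 1.465000]
Iteration 2:
  c_2 = (0.720000 + 1.465000)/2 = 1.092500
  f(c_2) = f(1.092500) = -1.760423
  f(a) × f(c) ≥ 0, new interval: [1.092500, 1.465000]
Iteration 3:
  c_3 = (1.092500 + 1.465000)/2 = 1.278750
  f(c_3) = f(1.278750) = -0.883616
  f(a) × f(c) ≥ 0, new interval: [1.278750, 1.465000]

After 3 iteration(s), the approximation is c_3 = 1.278750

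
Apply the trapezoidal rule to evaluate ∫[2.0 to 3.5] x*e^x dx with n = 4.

f(x) = x*e^x
a = 2.0, b = 3.5, n = 4
h = (b - a)/n = 0.375000

Trapezoidal rule: (h/2)[f(x₀) + 2f(x₁) + 2f(x₂) + ... + f(xₙ)]

x_0 = 2.0000, f(x_0) = 14.778112, coefficient = 1
x_1 = 2.3750, f(x_1) = 25.533656, coefficient = 2
x_2 = 2.7500, f(x_2) = 43.017238, coefficient = 2
x_3 = 3.1250, f(x_3) = 71.124672, coefficient = 2
x_4 = 3.5000, f(x_4) = 115.904082, coefficient = 1

I ≈ (0.375000/2) × 410.033326 = 76.881249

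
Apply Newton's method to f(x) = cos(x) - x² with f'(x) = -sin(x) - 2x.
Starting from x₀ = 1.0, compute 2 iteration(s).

f(x) = cos(x) - x²
f'(x) = -sin(x) - 2x
x₀ = 1.0

Newton-Raphson formula: x_{n+1} = x_n - f(x_n)/f'(x_n)

Iteration 1:
  f(1.000000) = -0.459698
  f'(1.000000) = -2.841471
  x_1 = 1.000000 - (-0.459698)/(-2.841471) = 0.838218
Iteration 2:
  f(0.838218) = -0.033822
  f'(0.838218) = -2.419890
  x_2 = 0.838218 - (-0.033822)/(-2.419890) = 0.824242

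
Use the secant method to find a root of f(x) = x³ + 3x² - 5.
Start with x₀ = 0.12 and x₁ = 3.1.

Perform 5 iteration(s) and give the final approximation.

f(x) = x³ + 3x² - 5
x₀ = 0.12, x₁ = 3.1

Secant formula: x_{n+1} = x_n - f(x_n)(x_n - x_{n-1})/(f(x_n) - f(x_{n-1}))

Iteration 1:
  f(0.120000) = -4.955072
  f(3.100000) = 53.621000
  x_2 = 3.100000 - 53.621000×(3.100000 - 0.120000)/(53.621000 - (-4.955072))
       = 0.372084
Iteration 2:
  f(3.100000) = 53.621000
  f(0.372084) = -4.533146
  x_3 = 0.372084 - (-4.533146)×(0.372084 - 3.100000)/(-4.533146 - 53.621000)
       = 0.584727
Iteration 3:
  f(0.372084) = -4.533146
  f(0.584727) = -3.774362
  x_4 = 0.584727 - (-3.774362)×(0.584727 - 0.372084)/(-3.774362 - (-4.533146))
       = 1.642459
Iteration 4:
  f(0.584727) = -3.774362
  f(1.642459) = 7.523828
  x_5 = 1.642459 - 7.523828×(1.642459 - 0.584727)/(7.523828 - (-3.774362))
       = 0.938081
Iteration 5:
  f(1.642459) = 7.523828
  f(0.938081) = -1.534504
  x_6 = 0.938081 - (-1.534504)×(0.938081 - 1.642459)/(-1.534504 - 7.523828)
       = 1.057404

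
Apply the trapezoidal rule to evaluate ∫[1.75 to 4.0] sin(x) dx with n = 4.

f(x) = sin(x)
a = 1.75, b = 4.0, n = 4
h = (b - a)/n = 0.562500

Trapezoidal rule: (h/2)[f(x₀) + 2f(x₁) + 2f(x₂) + ... + f(xₙ)]

x_0 = 1.7500, f(x_0) = 0.983986, coefficient = 1
x_1 = 2.3125, f(x_1) = 0.737319, coefficient = 2
x_2 = 2.8750, f(x_2) = 0.263446, coefficient = 2
x_3 = 3.4375, f(x_3) = -0.291608, coefficient = 2
x_4 = 4.0000, f(x_4) = -0.756802, coefficient = 1

I ≈ (0.562500/2) × 1.645497 = 0.462796
Exact value: 0.475398
Error: 0.012602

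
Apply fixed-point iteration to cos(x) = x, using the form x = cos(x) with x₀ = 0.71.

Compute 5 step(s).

Equation: cos(x) = x
Fixed-point form: x = cos(x)
x₀ = 0.71

x_1 = g(0.710000) = 0.758362
x_2 = g(0.758362) = 0.725964
x_3 = g(0.725964) = 0.747860
x_4 = g(0.747860) = 0.733146
x_5 = g(0.733146) = 0.743073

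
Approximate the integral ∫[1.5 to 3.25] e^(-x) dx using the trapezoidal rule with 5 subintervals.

f(x) = e^(-x)
a = 1.5, b = 3.25, n = 5
h = (b - a)/n = 0.350000

Trapezoidal rule: (h/2)[f(x₀) + 2f(x₁) + 2f(x₂) + ... + f(xₙ)]

x_0 = 1.5000, f(x_0) = 0.223130, coefficient = 1
x_1 = 1.8500, f(x_1) = 0.157237, coefficient = 2
x_2 = 2.2000, f(x_2) = 0.110803, coefficient = 2
x_3 = 2.5500, f(x_3) = 0.078082, coefficient = 2
x_4 = 2.9000, f(x_4) = 0.055023, coefficient = 2
x_5 = 3.2500, f(x_5) = 0.038774, coefficient = 1

I ≈ (0.350000/2) × 1.064195 = 0.186234
Exact value: 0.184356
Error: 0.001878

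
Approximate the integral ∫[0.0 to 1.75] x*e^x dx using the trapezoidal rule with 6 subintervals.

f(x) = x*e^x
a = 0.0, b = 1.75, n = 6
h = (b - a)/n = 0.291667

Trapezoidal rule: (h/2)[f(x₀) + 2f(x₁) + 2f(x₂) + ... + f(xₙ)]

x_0 = 0.0000, f(x_0) = 0.000000, coefficient = 1
x_1 = 0.2917, f(x_1) = 0.390442, coefficient = 2
x_2 = 0.5833, f(x_2) = 1.045334, coefficient = 2
x_3 = 0.8750, f(x_3) = 2.099016, coefficient = 2
x_4 = 1.1667, f(x_4) = 3.746482, coefficient = 2
x_5 = 1.4583, f(x_5) = 6.269067, coefficient = 2
x_6 = 1.7500, f(x_6) = 10.070555, coefficient = 1

I ≈ (0.291667/2) × 37.171237 = 5.420805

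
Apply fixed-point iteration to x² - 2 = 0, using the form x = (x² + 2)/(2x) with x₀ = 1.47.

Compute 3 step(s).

Equation: x² - 2 = 0
Fixed-point form: x = (x² + 2)/(2x)
x₀ = 1.47

x_1 = g(1.470000) = 1.415272
x_2 = g(1.415272) = 1.414214
x_3 = g(1.414214) = 1.414214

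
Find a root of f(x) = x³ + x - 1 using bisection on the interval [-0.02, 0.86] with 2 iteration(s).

f(x) = x³ + x - 1
Initial interval: [-0.02, 0.86]

Iteration 1:
  c_1 = (-0.020000 + 0.860000)/2 = 0.420000
  f(c_1) = f(0.420000) = -0.505912
  f(a) × f(c) ≥ 0, new interval: [0.420000, 0.860000]
Iteration 2:
  c_2 = (0.420000 + 0.860000)/2 = 0.640000
  f(c_2) = f(0.640000) = -0.097856
  f(a) × f(c) ≥ 0, new interval: [0.640000, 0.860000]

After 2 iteration(s), the approximation is c_2 = 0.640000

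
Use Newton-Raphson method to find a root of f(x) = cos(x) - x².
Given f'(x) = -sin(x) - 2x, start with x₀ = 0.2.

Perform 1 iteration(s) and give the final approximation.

f(x) = cos(x) - x²
f'(x) = -sin(x) - 2x
x₀ = 0.2

Newton-Raphson formula: x_{n+1} = x_n - f(x_n)/f'(x_n)

Iteration 1:
  f(0.200000) = 0.940067
  f'(0.200000) = -0.598669
  x_1 = 0.200000 - 0.940067/(-0.598669) = 1.770260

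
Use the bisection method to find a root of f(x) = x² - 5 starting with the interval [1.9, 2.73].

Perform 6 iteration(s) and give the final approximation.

f(x) = x² - 5
Initial interval: [1.9, 2.73]

Iteration 1:
  c_1 = (1.900000 + 2.730000)/2 = 2.315000
  f(c_1) = f(2.315000) = 0.359225
  f(a) × f(c) < 0, new interval: [1.900000, 2.315000]
Iteration 2:
  c_2 = (1.900000 + 2.315000)/2 = 2.107500
  f(c_2) = f(2.107500) = -0.558444
  f(a) × f(c) ≥ 0, new interval: [2.107500, 2.315000]
Iteration 3:
  c_3 = (2.107500 + 2.315000)/2 = 2.211250
  f(c_3) = f(2.211250) = -0.110373
  f(a) × f(c) ≥ 0, new interval: [2.211250, 2.315000]
Iteration 4:
  c_4 = (2.211250 + 2.315000)/2 = 2.263125
  f(c_4) = f(2.263125) = 0.121735
  f(a) × f(c) < 0, new interval: [2.211250, 2.263125]
Iteration 5:
  c_5 = (2.211250 + 2.263125)/2 = 2.237187
  f(c_5) = f(2.237187) = 0.005008
  f(a) × f(c) < 0, new interval: [2.211250, 2.237187]
Iteration 6:
  c_6 = (2.211250 + 2.237187)/2 = 2.224219
  f(c_6) = f(2.224219) = -0.052851
  f(a) × f(c) ≥ 0, new interval: [2.224219, 2.237187]

After 6 iteration(s), the approximation is c_6 = 2.224219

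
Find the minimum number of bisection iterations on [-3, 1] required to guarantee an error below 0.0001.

We need (b-a)/2^n ≤ 0.0001
(1 - (-3))/2^n ≤ 0.0001
4/2^n ≤ 0.0001
2^n ≥ 40000
n ≥ log₂(40000) = 15.29
n ≥ 16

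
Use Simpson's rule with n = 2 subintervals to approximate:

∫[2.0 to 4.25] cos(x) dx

f(x) = cos(x)
a = 2.0, b = 4.25, n = 2
h = (b - a)/n = 1.125000

Simpson's rule: (h/3)[f(x₀) + 4f(x₁) + 2f(x₂) + ... + f(xₙ)]

x_0 = 2.0000, f(x_0) = -0.416147, coefficient = 1
x_1 = 3.1250, f(x_1) = -0.999862, coefficient = 4
x_2 = 4.2500, f(x_2) = -0.446087, coefficient = 1

I ≈ (1.125000/3) × -4.861684 = -1.823131
Exact value: -1.804287
Error: 0.018845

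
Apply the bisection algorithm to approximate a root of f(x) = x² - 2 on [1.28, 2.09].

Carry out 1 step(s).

f(x) = x² - 2
Initial interval: [1.28, 2.09]

Iteration 1:
  c_1 = (1.280000 + 2.090000)/2 = 1.685000
  f(c_1) = f(1.685000) = 0.839225
  f(a) × f(c) < 0, new interval: [1.280000, 1.685000]

After 1 iteration(s), the approximation is c_1 = 1.685000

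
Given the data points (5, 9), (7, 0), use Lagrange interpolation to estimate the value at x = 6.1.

Lagrange interpolation formula:
P(x) = Σ yᵢ × Lᵢ(x)
where Lᵢ(x) = Π_{j≠i} (x - xⱼ)/(xᵢ - xⱼ)

L_0(6.1) = (6.1 - 7)/(5 - 7) = 0.450000
L_1(6.1) = (6.1 - 5)/(7 - 5) = 0.550000

P(6.1) = 9×L_0(6.1) + 0×L_1(6.1)
P(6.1) = 4.050000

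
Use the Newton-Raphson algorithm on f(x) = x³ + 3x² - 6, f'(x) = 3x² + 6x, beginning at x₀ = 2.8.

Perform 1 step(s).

f(x) = x³ + 3x² - 6
f'(x) = 3x² + 6x
x₀ = 2.8

Newton-Raphson formula: x_{n+1} = x_n - f(x_n)/f'(x_n)

Iteration 1:
  f(2.800000) = 39.472000
  f'(2.800000) = 40.320000
  x_1 = 2.800000 - 39.472000/40.320000 = 1.821032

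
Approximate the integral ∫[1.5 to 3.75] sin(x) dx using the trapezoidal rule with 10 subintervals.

f(x) = sin(x)
a = 1.5, b = 3.75, n = 10
h = (b - a)/n = 0.225000

Trapezoidal rule: (h/2)[f(x₀) + 2f(x₁) + 2f(x₂) + ... + f(xₙ)]

x_0 = 1.5000, f(x_0) = 0.997495, coefficient = 1
x_1 = 1.7250, f(x_1) = 0.988134, coefficient = 2
x_2 = 1.9500, f(x_2) = 0.928960, coefficient = 2
x_3 = 2.1750, f(x_3) = 0.822955, coefficient = 2
x_4 = 2.4000, f(x_4) = 0.675463, coefficient = 2
x_5 = 2.6250, f(x_5) = 0.493920, coefficient = 2
x_6 = 2.8500, f(x_6) = 0.287478, coefficient = 2
x_7 = 3.0750, f(x_7) = 0.066543, coefficient = 2
x_8 = 3.3000, f(x_8) = -0.157746, coefficient = 2
x_9 = 3.5250, f(x_9) = -0.374083, coefficient = 2
x_10 = 3.7500, f(x_10) = -0.571561, coefficient = 1

I ≈ (0.225000/2) × 7.889184 = 0.887533
Exact value: 0.891297
Error: 0.003763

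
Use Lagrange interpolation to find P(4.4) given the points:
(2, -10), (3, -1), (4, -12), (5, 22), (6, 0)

Lagrange interpolation formula:
P(x) = Σ yᵢ × Lᵢ(x)
where Lᵢ(x) = Π_{j≠i} (x - xⱼ)/(xᵢ - xⱼ)

L_0(4.4) = (4.4 - 3)/(2 - 3) × (4.4 - 4)/(2 - 4) × (4.4 - 5)/(2 - 5) × (4.4 - 6)/(2 - 6) = 0.022400
L_1(4.4) = (4.4 - 2)/(3 - 2) × (4.4 - 4)/(3 - 4) × (4.4 - 5)/(3 - 5) × (4.4 - 6)/(3 - 6) = -0.153600
L_2(4.4) = (4.4 - 2)/(4 - 2) × (4.4 - 3)/(4 - 3) × (4.4 - 5)/(4 - 5) × (4.4 - 6)/(4 - 6) = 0.806400
L_3(4.4) = (4.4 - 2)/(5 - 2) × (4.4 - 3)/(5 - 3) × (4.4 - 4)/(5 - 4) × (4.4 - 6)/(5 - 6) = 0.358400
L_4(4.4) = (4.4 - 2)/(6 - 2) × (4.4 - 3)/(6 - 3) × (4.4 - 4)/(6 - 4) × (4.4 - 5)/(6 - 5) = -0.033600

P(4.4) = (-10)×L_0(4.4) + (-1)×L_1(4.4) + (-12)×L_2(4.4) + 22×L_3(4.4) + 0×L_4(4.4)
P(4.4) = -1.862400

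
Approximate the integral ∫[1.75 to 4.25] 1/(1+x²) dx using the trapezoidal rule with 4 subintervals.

f(x) = 1/(1+x²)
a = 1.75, b = 4.25, n = 4
h = (b - a)/n = 0.625000

Trapezoidal rule: (h/2)[f(x₀) + 2f(x₁) + 2f(x₂) + ... + f(xₙ)]

x_0 = 1.7500, f(x_0) = 0.246154, coefficient = 1
x_1 = 2.3750, f(x_1) = 0.150588, coefficient = 2
x_2 = 3.0000, f(x_2) = 0.100000, coefficient = 2
x_3 = 3.6250, f(x_3) = 0.070718, coefficient = 2
x_4 = 4.2500, f(x_4) = 0.052459, coefficient = 1

I ≈ (0.625000/2) × 0.941226 = 0.294133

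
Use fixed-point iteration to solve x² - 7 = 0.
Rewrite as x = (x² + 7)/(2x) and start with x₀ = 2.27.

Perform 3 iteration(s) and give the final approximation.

Equation: x² - 7 = 0
Fixed-point form: x = (x² + 7)/(2x)
x₀ = 2.27

x_1 = g(2.270000) = 2.676850
x_2 = g(2.676850) = 2.645932
x_3 = g(2.645932) = 2.645751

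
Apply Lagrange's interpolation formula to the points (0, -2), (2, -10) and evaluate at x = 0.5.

Lagrange interpolation formula:
P(x) = Σ yᵢ × Lᵢ(x)
where Lᵢ(x) = Π_{j≠i} (x - xⱼ)/(xᵢ - xⱼ)

L_0(0.5) = (0.5 - 2)/(0 - 2) = 0.750000
L_1(0.5) = (0.5 - 0)/(2 - 0) = 0.250000

P(0.5) = (-2)×L_0(0.5) + (-10)×L_1(0.5)
P(0.5) = -4.000000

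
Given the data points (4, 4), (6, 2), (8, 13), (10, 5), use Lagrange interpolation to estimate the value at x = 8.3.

Lagrange interpolation formula:
P(x) = Σ yᵢ × Lᵢ(x)
where Lᵢ(x) = Π_{j≠i} (x - xⱼ)/(xᵢ - xⱼ)

L_0(8.3) = (8.3 - 6)/(4 - 6) × (8.3 - 8)/(4 - 8) × (8.3 - 10)/(4 - 10) = 0.024438
L_1(8.3) = (8.3 - 4)/(6 - 4) × (8.3 - 8)/(6 - 8) × (8.3 - 10)/(6 - 10) = -0.137063
L_2(8.3) = (8.3 - 4)/(8 - 4) × (8.3 - 6)/(8 - 6) × (8.3 - 10)/(8 - 10) = 1.050812
L_3(8.3) = (8.3 - 4)/(10 - 4) × (8.3 - 6)/(10 - 6) × (8.3 - 8)/(10 - 8) = 0.061813

P(8.3) = 4×L_0(8.3) + 2×L_1(8.3) + 13×L_2(8.3) + 5×L_3(8.3)
P(8.3) = 13.793250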